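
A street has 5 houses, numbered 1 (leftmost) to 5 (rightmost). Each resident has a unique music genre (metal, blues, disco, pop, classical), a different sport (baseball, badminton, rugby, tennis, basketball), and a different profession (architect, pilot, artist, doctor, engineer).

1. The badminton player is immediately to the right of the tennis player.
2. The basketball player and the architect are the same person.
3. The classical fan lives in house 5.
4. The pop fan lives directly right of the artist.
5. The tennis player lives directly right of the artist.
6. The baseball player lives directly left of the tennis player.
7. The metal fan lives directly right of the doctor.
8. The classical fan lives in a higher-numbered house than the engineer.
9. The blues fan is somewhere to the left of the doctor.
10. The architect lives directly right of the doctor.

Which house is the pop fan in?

From clue 3, the classical fan must be in house 5.
House 5 profession: only pilot fits.
The blues fan is narrowed to house 1 or 2; consider each.
Placing it in house 2 leads to a contradiction, so it's in house 1.
The metal fan is narrowed to house 3 or 4; consider each.
Placing it in house 3 leads to a contradiction, so it's in house 4.
Clue 7: the doctor is in house 3.
By clue 10, the architect is in house 4.
From clue 2, the basketball player must be in house 4.
From clue 1, the badminton player must be in house 3.
The tennis player is in house 2 (clue 1).
From clue 5, the artist must be in house 1.
The baseball player is in house 1 (clue 6).
So house 5 gets rugby for sport.
The only profession still possible for house 2 is engineer.
Clue 4 places the pop fan in house 2.
House 3's music genre must be disco (nothing else left).
So: house 1 = blues/baseball/artist, house 2 = pop/tennis/engineer, house 3 = disco/badminton/doctor, house 4 = metal/basketball/architect, house 5 = classical/rugby/pilot.

2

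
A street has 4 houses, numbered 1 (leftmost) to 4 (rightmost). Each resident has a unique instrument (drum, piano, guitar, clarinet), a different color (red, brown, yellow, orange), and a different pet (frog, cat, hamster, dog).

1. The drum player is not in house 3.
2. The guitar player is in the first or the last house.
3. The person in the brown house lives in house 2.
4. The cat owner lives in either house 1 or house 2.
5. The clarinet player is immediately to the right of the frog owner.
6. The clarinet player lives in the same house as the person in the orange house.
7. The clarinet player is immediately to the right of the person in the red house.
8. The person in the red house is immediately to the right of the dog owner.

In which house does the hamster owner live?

By clue 3, the person in the brown house is in house 2.
The only color still possible for house 1 is yellow.
House 4's color must be orange (nothing else left).
House 4 pet: only hamster fits.
The clarinet player is in house 4 (clue 6).
The dog owner is in house 2 (clue 8).
House 3 instrument: only piano fits.
House 3's color must be red (nothing else left).
So house 3 gets frog for pet.
The only instrument still possible for house 1 is guitar.
House 2 instrument: only drum fits.
That leaves cat as the pet for house 1.
So: house 1 = guitar/yellow/cat, house 2 = drum/brown/dog, house 3 = piano/red/frog, house 4 = clarinet/orange/hamster.

4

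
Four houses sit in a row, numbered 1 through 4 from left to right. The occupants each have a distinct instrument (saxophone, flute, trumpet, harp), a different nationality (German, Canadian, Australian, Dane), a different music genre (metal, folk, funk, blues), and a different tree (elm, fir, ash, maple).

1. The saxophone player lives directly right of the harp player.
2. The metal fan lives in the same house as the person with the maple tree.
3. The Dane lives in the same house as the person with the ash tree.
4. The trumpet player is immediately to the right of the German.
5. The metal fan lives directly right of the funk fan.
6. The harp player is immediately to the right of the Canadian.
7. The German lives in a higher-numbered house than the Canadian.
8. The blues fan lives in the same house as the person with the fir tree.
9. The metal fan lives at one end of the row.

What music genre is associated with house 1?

blues

From clue 9, the metal fan must be in house 4.
That leaves flute as the instrument for house 1.
By clue 2, the person with the maple tree is in house 4.
Clue 5: the funk fan is in house 3.
That leaves harp as the instrument for house 2.
The saxophone player is in house 3 (clue 1).
By clue 6, the Canadian is in house 1.
That leaves trumpet as the instrument for house 4.
That leaves Australian as the nationality for house 4.
The German is in house 3 (clue 4).
The only nationality still possible for house 2 is Dane.
Clue 3: the person with the ash tree is in house 2.
House 3 tree: only elm fits.
Clue 8: the blues fan is in house 1.
House 2 music genre: only folk fits.
That leaves fir as the tree for house 1.
So: house 1 = flute/Canadian/blues/fir, house 2 = harp/Dane/folk/ash, house 3 = saxophone/German/funk/elm, house 4 = trumpet/Australian/metal/maple.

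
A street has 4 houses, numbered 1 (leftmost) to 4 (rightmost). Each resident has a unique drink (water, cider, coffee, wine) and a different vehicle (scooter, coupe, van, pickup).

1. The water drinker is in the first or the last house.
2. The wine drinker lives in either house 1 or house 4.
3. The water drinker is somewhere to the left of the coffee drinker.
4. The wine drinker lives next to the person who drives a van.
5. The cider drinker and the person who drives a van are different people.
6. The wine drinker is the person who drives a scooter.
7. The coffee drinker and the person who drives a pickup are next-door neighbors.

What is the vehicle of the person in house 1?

coupe

From clue 3, the water drinker must be in house 1.
The only drink still possible for house 4 is wine.
Clue 4 places the person who drives a van in house 3.
Clue 5 places the cider drinker in house 2.
From clue 6, the person who drives a scooter must be in house 4.
So house 3 gets coffee for drink.
From clue 7, the person who drives a pickup must be in house 2.
The only vehicle still possible for house 1 is coupe.
So: house 1 = water/coupe, house 2 = cider/pickup, house 3 = coffee/van, house 4 = wine/scooter.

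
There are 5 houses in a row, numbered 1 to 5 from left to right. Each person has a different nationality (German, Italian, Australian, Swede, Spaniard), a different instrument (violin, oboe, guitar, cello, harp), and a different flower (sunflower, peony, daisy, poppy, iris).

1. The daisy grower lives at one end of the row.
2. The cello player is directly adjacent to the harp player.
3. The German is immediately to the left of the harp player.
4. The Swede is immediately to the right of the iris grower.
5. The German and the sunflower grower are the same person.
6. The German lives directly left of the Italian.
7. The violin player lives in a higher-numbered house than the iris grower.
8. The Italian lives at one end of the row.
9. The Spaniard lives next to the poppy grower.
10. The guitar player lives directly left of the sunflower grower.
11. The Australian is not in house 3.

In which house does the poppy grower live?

Clue 8: the Italian is in house 5.
The German is in house 4 (clue 6).
The harp player is in house 5 (clue 3).
The sunflower grower is in house 4 (clue 5).
By clue 10, the guitar player is in house 3.
Clue 2 places the cello player in house 4.
So house 1 gets oboe for instrument.
That leaves violin as the instrument for house 2.
By clue 7, the iris grower is in house 1.
Clue 4 places the Swede in house 2.
House 3's nationality must be Spaniard (nothing else left).
So house 5 gets daisy for flower.
Clue 9: the poppy grower is in house 2.
The only nationality still possible for house 1 is Australian.
So house 3 gets peony for flower.
So: house 1 = Australian/oboe/iris, house 2 = Swede/violin/poppy, house 3 = Spaniard/guitar/peony, house 4 = German/cello/sunflower, house 5 = Italian/harp/daisy.

2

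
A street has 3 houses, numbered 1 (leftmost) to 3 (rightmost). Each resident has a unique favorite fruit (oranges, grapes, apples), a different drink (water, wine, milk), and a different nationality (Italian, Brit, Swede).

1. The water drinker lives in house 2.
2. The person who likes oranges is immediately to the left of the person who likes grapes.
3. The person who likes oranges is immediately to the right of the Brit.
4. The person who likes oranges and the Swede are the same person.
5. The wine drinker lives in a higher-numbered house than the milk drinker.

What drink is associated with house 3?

From clue 1, the water drinker must be in house 2.
By clue 3, the person who likes oranges is in house 2.
From clue 3, the Brit must be in house 1.
Clue 4: the Swede is in house 2.
So house 1 gets apples for favorite fruit.
The only favorite fruit still possible for house 3 is grapes.
So house 1 gets milk for drink.
House 3's drink must be wine (nothing else left).
So house 3 gets Italian for nationality.
So: house 1 = apples/milk/Brit, house 2 = oranges/water/Swede, house 3 = grapes/wine/Italian.

wine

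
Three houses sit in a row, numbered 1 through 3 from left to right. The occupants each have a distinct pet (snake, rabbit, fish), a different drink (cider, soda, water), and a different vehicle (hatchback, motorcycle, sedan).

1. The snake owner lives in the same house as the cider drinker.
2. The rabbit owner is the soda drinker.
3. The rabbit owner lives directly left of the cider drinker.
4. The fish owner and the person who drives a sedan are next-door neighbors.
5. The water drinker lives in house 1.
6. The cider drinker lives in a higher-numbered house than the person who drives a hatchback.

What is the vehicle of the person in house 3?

Clue 5 places the water drinker in house 1.
The rabbit owner is in house 2 (clue 2).
From clue 2, the soda drinker must be in house 2.
From clue 3, the cider drinker must be in house 3.
That leaves fish as the pet for house 1.
The only pet still possible for house 3 is snake.
Clue 4: the person who drives a sedan is in house 2.
That leaves motorcycle as the vehicle for house 3.
So house 1 gets hatchback for vehicle.
So: house 1 = fish/water/hatchback, house 2 = rabbit/soda/sedan, house 3 = snake/cider/motorcycle.

motorcycle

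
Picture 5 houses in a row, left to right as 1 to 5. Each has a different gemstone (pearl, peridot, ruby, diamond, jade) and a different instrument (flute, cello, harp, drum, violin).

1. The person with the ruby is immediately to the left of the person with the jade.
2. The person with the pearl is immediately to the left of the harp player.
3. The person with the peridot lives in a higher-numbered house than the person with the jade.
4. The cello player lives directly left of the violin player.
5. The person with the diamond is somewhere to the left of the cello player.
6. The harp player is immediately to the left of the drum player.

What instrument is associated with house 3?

The only gemstone still possible for house 5 is peridot.
So house 1 gets flute for instrument.
House 4 gemstone: only jade fits.
From clue 1, the person with the ruby must be in house 3.
The only instrument still possible for house 5 is violin.
Clue 4 places the cello player in house 4.
House 2's instrument must be harp (nothing else left).
So house 3 gets drum for instrument.
From clue 2, the person with the pearl must be in house 1.
The only gemstone still possible for house 2 is diamond.
So: house 1 = pearl/flute, house 2 = diamond/harp, house 3 = ruby/drum, house 4 = jade/cello, house 5 = peridot/violin.

drum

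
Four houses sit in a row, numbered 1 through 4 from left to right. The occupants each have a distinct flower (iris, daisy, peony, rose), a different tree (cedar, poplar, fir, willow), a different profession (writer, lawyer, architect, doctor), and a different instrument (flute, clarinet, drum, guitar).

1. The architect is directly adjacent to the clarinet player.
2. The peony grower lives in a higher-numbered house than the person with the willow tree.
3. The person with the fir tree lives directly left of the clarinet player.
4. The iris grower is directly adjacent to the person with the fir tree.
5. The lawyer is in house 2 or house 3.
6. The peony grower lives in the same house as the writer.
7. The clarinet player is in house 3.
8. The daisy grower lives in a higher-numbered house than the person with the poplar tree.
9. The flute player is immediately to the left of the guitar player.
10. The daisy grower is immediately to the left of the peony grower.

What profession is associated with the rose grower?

The clarinet player is in house 3 (clue 7).
House 4's tree must be cedar (nothing else left).
Clue 3: the person with the fir tree is in house 2.
Clue 9 places the flute player in house 1.
From clue 9, the guitar player must be in house 2.
House 3's tree must be willow (nothing else left).
House 1 profession: only doctor fits.
House 4's instrument must be drum (nothing else left).
By clue 2, the peony grower is in house 4.
By clue 6, the writer is in house 4.
The daisy grower is in house 3 (clue 10).
The only flower still possible for house 2 is rose.
The only tree still possible for house 1 is poplar.
House 2's profession must be architect (nothing else left).
House 3's profession must be lawyer (nothing else left).
House 1's flower must be iris (nothing else left).
So: house 1 = iris/poplar/doctor/flute, house 2 = rose/fir/architect/guitar, house 3 = daisy/willow/lawyer/clarinet, house 4 = peony/cedar/writer/drum.

architect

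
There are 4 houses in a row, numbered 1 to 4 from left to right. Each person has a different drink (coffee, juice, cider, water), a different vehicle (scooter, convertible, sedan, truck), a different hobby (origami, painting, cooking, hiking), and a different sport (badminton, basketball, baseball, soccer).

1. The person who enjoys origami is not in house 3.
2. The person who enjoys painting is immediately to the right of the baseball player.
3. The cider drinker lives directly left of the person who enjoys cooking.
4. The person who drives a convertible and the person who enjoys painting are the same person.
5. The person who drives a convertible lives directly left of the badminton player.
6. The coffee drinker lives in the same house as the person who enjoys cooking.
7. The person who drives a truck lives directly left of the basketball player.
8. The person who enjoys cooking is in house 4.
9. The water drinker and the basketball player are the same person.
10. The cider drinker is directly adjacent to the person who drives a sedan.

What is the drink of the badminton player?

The person who enjoys cooking is in house 4 (clue 8).
The cider drinker is in house 3 (clue 3).
Clue 6 places the coffee drinker in house 4.
House 1 drink: only juice fits.
That leaves water as the drink for house 2.
Clue 9 places the basketball player in house 2.
The only sport still possible for house 1 is baseball.
The person who enjoys painting is in house 2 (clue 2).
By clue 4, the person who drives a convertible is in house 2.
Clue 5 places the badminton player in house 3.
The person who drives a truck is in house 1 (clue 7).
The only vehicle still possible for house 3 is scooter.
The only vehicle still possible for house 4 is sedan.
So house 3 gets hiking for hobby.
House 4's sport must be soccer (nothing else left).
The only hobby still possible for house 1 is origami.
So: house 1 = juice/truck/origami/baseball, house 2 = water/convertible/painting/basketball, house 3 = cider/scooter/hiking/badminton, house 4 = coffee/sedan/cooking/soccer.

cider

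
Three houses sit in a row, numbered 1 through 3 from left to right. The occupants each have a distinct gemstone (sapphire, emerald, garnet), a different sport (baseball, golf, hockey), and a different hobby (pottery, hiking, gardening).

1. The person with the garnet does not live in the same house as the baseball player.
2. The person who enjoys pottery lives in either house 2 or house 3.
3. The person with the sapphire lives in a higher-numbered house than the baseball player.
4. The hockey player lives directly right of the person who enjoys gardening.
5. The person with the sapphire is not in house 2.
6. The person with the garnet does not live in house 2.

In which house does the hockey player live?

By clue 5, the person with the sapphire is in house 3.
The only gemstone still possible for house 1 is garnet.
That leaves emerald as the gemstone for house 2.
The baseball player is in house 2 (clue 1).
House 1 sport: only golf fits.
That leaves hockey as the sport for house 3.
The person who enjoys gardening is in house 2 (clue 4).
The only hobby still possible for house 1 is hiking.
House 3 hobby: only pottery fits.
So: house 1 = garnet/golf/hiking, house 2 = emerald/baseball/gardening, house 3 = sapphire/hockey/pottery.

3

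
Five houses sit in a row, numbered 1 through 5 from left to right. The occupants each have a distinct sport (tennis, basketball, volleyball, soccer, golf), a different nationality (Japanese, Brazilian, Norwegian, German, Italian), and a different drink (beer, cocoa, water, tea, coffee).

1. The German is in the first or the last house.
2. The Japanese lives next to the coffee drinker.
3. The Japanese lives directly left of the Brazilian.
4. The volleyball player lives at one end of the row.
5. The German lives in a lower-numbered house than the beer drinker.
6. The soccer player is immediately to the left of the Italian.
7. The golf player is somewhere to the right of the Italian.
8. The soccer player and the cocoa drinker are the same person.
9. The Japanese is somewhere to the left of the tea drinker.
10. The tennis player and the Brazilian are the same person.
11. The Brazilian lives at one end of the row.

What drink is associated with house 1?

Clue 5 places the German in house 1.
Clue 11: the Brazilian is in house 5.
Clue 3 places the Japanese in house 4.
Clue 9: the tea drinker is in house 5.
The tennis player is in house 5 (clue 10).
The only sport still possible for house 1 is volleyball.
Clue 2 places the coffee drinker in house 3.
From clue 6, the soccer player must be in house 2.
From clue 6, the Italian must be in house 3.
The golf player is in house 4 (clue 7).
Clue 8 places the cocoa drinker in house 2.
The only sport still possible for house 3 is basketball.
House 2's nationality must be Norwegian (nothing else left).
That leaves water as the drink for house 1.
That leaves beer as the drink for house 4.
So: house 1 = volleyball/German/water, house 2 = soccer/Norwegian/cocoa, house 3 = basketball/Italian/coffee, house 4 = golf/Japanese/beer, house 5 = tennis/Brazilian/tea.

water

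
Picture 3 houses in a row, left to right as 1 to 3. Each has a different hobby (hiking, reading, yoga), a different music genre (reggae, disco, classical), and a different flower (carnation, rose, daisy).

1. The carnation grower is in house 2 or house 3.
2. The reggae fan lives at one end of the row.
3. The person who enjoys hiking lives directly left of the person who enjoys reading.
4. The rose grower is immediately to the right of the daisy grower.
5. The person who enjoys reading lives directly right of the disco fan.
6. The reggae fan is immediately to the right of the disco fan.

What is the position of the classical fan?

1

Clue 6 places the reggae fan in house 3.
By clue 6, the disco fan is in house 2.
The only music genre still possible for house 1 is classical.
House 1's flower must be daisy (nothing else left).
Clue 4 places the rose grower in house 2.
From clue 5, the person who enjoys reading must be in house 3.
House 3 flower: only carnation fits.
By clue 3, the person who enjoys hiking is in house 2.
That leaves yoga as the hobby for house 1.
So: house 1 = yoga/classical/daisy, house 2 = hiking/disco/rose, house 3 = reading/reggae/carnation.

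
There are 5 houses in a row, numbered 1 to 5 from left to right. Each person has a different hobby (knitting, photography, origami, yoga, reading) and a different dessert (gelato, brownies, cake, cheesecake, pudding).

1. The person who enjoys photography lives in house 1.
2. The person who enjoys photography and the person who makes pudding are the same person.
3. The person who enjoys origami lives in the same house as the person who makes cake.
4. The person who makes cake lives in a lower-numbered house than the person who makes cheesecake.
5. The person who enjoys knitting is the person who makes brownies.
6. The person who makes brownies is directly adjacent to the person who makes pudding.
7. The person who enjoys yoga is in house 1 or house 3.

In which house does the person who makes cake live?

The person who enjoys photography is in house 1 (clue 1).
Clue 2: the person who makes pudding is in house 1.
From clue 6, the person who makes brownies must be in house 2.
House 3's hobby must be yoga (nothing else left).
By clue 3, the person who enjoys origami is in house 4.
By clue 3, the person who makes cake is in house 4.
From clue 4, the person who makes cheesecake must be in house 5.
The person who enjoys knitting is in house 2 (clue 5).
The only hobby still possible for house 5 is reading.
So house 3 gets gelato for dessert.
So: house 1 = photography/pudding, house 2 = knitting/brownies, house 3 = yoga/gelato, house 4 = origami/cake, house 5 = reading/cheesecake.

4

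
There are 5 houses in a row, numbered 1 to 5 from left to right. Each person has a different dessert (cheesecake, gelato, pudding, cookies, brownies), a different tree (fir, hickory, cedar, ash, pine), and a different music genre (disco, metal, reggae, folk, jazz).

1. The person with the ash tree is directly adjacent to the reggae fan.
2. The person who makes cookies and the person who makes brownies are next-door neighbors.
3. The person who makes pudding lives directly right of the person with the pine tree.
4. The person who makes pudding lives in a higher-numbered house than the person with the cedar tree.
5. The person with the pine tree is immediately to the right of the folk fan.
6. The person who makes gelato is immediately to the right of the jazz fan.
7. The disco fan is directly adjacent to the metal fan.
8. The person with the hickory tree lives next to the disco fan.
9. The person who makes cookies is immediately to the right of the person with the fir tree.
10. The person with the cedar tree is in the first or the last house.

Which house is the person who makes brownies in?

The person with the cedar tree is in house 1 (clue 10).
House 1's dessert must be cheesecake (nothing else left).
The person who makes cookies is narrowed to house 3 or 4 or 5; consider each.
Placing it in house 4 and house 5 leads to a contradiction, so it's in house 3.
Clue 9 places the person with the fir tree in house 2.
The person who makes brownies is narrowed to house 2 or 4; consider each.
Placing it in house 2 leads to a contradiction, so it's in house 4.
House 2 dessert: only gelato fits.
That leaves pudding as the dessert for house 5.
The person with the pine tree is in house 4 (clue 3).
Clue 5 places the folk fan in house 3.
By clue 6, the jazz fan is in house 1.
The disco fan is in house 4 (clue 8).
So house 2 gets reggae for music genre.
The only music genre still possible for house 5 is metal.
Clue 1 places the person with the ash tree in house 3.
The only tree still possible for house 5 is hickory.
So: house 1 = cheesecake/cedar/jazz, house 2 = gelato/fir/reggae, house 3 = cookies/ash/folk, house 4 = brownies/pine/disco, house 5 = pudding/hickory/metal.

4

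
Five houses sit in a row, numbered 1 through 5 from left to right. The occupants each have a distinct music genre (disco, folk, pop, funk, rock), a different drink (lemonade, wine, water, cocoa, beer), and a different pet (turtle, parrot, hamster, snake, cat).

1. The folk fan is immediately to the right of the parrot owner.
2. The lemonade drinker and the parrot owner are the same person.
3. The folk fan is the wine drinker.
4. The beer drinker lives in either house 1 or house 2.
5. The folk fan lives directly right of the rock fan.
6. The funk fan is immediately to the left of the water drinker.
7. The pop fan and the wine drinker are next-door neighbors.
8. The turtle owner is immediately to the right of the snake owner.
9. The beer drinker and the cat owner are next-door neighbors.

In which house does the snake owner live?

4

The beer drinker is narrowed to house 1 or 2; consider each.
Placing it in house 2 leads to a contradiction, so it's in house 1.
The cat owner is in house 2 (clue 9).
That leaves hamster as the pet for house 1.
The only pet still possible for house 5 is turtle.
From clue 8, the snake owner must be in house 4.
So house 3 gets parrot for pet.
Clue 1: the folk fan is in house 4.
Clue 2 places the lemonade drinker in house 3.
Clue 3: the wine drinker is in house 4.
Clue 5: the rock fan is in house 3.
Clue 6: the funk fan is in house 1.
Clue 6: the water drinker is in house 2.
So house 2 gets disco for music genre.
The only music genre still possible for house 5 is pop.
House 5 drink: only cocoa fits.
So: house 1 = funk/beer/hamster, house 2 = disco/water/cat, house 3 = rock/lemonade/parrot, house 4 = folk/wine/snake, house 5 = pop/cocoa/turtle.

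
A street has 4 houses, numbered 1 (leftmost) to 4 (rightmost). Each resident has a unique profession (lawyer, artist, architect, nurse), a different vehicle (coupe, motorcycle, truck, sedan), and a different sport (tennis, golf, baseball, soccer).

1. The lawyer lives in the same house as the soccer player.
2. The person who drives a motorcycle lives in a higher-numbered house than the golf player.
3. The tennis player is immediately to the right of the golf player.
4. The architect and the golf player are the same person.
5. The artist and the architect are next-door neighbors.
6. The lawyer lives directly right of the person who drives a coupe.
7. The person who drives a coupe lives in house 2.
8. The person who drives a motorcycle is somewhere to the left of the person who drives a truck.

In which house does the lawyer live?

Clue 7 places the person who drives a coupe in house 2.
House 1 vehicle: only sedan fits.
House 3 vehicle: only motorcycle fits.
House 4's vehicle must be truck (nothing else left).
By clue 6, the lawyer is in house 3.
That leaves nurse as the profession for house 4.
By clue 1, the soccer player is in house 3.
So house 4 gets baseball for sport.
Clue 3: the golf player is in house 1.
Clue 4 places the architect in house 1.
Clue 5: the artist is in house 2.
The only sport still possible for house 2 is tennis.
So: house 1 = architect/sedan/golf, house 2 = artist/coupe/tennis, house 3 = lawyer/motorcycle/soccer, house 4 = nurse/truck/baseball.

3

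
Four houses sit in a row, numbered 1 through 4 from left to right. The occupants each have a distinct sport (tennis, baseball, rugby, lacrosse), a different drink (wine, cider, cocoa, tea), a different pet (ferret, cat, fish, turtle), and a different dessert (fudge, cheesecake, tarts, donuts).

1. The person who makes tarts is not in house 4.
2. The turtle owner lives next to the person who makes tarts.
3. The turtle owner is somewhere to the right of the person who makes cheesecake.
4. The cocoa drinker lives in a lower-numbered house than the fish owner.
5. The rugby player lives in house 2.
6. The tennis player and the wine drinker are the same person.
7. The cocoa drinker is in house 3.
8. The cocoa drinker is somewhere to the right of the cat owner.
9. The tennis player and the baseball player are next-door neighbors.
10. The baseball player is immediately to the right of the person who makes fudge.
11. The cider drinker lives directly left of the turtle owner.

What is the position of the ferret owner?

3

From clue 5, the rugby player must be in house 2.
Clue 7: the cocoa drinker is in house 3.
The only dessert still possible for house 4 is donuts.
The fish owner is in house 4 (clue 4).
From clue 9, the tennis player must be in house 4.
By clue 9, the baseball player is in house 3.
The person who makes fudge is in house 2 (clue 10).
The only sport still possible for house 1 is lacrosse.
Clue 2: the turtle owner is in house 2.
Clue 3: the person who makes cheesecake is in house 1.
By clue 6, the wine drinker is in house 4.
Clue 11 places the cider drinker in house 1.
House 2 drink: only tea fits.
The only pet still possible for house 3 is ferret.
House 3 dessert: only tarts fits.
The only pet still possible for house 1 is cat.
So: house 1 = lacrosse/cider/cat/cheesecake, house 2 = rugby/tea/turtle/fudge, house 3 = baseball/cocoa/ferret/tarts, house 4 = tennis/wine/fish/donuts.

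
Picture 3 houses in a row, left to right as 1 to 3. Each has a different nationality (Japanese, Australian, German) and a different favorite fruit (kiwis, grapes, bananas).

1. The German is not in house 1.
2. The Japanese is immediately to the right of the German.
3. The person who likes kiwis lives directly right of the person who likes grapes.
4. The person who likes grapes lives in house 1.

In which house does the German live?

The Japanese is in house 3 (clue 2).
Clue 2 places the German in house 2.
Clue 4: the person who likes grapes is in house 1.
House 1 nationality: only Australian fits.
From clue 3, the person who likes kiwis must be in house 2.
House 3's favorite fruit must be bananas (nothing else left).
So: house 1 = Australian/grapes, house 2 = German/kiwis, house 3 = Japanese/bananas.

2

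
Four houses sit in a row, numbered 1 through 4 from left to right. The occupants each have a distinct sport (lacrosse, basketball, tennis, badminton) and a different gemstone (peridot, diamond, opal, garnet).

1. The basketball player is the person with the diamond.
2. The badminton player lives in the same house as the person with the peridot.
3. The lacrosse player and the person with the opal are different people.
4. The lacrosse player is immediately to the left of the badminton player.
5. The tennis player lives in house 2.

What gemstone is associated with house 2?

The tennis player is in house 2 (clue 5).
Clue 4: the lacrosse player is in house 3.
Clue 4 places the badminton player in house 4.
House 1's sport must be basketball (nothing else left).
Clue 1: the person with the diamond is in house 1.
Clue 2 places the person with the peridot in house 4.
House 2 gemstone: only opal fits.
House 3's gemstone must be garnet (nothing else left).
So: house 1 = basketball/diamond, house 2 = tennis/opal, house 3 = lacrosse/garnet, house 4 = badminton/peridot.

opal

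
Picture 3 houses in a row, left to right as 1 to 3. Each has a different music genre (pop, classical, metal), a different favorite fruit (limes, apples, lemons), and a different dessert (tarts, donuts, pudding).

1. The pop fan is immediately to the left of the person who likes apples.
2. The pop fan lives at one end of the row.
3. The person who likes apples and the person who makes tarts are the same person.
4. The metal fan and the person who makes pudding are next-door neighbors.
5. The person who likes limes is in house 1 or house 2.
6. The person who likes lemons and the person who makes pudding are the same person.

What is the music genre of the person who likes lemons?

The pop fan is in house 1 (clue 2).
By clue 1, the person who likes apples is in house 2.
From clue 3, the person who makes tarts must be in house 2.
That leaves lemons as the favorite fruit for house 3.
The metal fan is in house 2 (clue 4).
Clue 6 places the person who makes pudding in house 3.
The only music genre still possible for house 3 is classical.
So house 1 gets limes for favorite fruit.
That leaves donuts as the dessert for house 1.
So: house 1 = pop/limes/donuts, house 2 = metal/apples/tarts, house 3 = classical/lemons/pudding.

classical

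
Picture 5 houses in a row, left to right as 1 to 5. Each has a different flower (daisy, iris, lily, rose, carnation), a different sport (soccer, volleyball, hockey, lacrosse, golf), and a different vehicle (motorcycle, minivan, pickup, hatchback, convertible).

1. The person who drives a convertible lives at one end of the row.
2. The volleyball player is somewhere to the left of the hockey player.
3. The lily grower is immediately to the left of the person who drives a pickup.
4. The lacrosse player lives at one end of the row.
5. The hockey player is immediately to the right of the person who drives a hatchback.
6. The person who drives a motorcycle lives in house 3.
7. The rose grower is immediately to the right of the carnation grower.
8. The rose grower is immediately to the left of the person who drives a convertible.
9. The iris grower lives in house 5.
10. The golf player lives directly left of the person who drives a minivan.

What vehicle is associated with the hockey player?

Clue 6 places the person who drives a motorcycle in house 3.
By clue 8, the rose grower is in house 4.
By clue 8, the person who drives a convertible is in house 5.
By clue 9, the iris grower is in house 5.
The only vehicle still possible for house 1 is hatchback.
From clue 5, the hockey player must be in house 2.
The carnation grower is in house 3 (clue 7).
House 2's flower must be daisy (nothing else left).
By clue 2, the volleyball player is in house 1.
Clue 3: the person who drives a pickup is in house 2.
So house 1 gets lily for flower.
The only sport still possible for house 3 is golf.
House 4's sport must be soccer (nothing else left).
House 5 sport: only lacrosse fits.
House 4's vehicle must be minivan (nothing else left).
So: house 1 = lily/volleyball/hatchback, house 2 = daisy/hockey/pickup, house 3 = carnation/golf/motorcycle, house 4 = rose/soccer/minivan, house 5 = iris/lacrosse/convertible.

pickup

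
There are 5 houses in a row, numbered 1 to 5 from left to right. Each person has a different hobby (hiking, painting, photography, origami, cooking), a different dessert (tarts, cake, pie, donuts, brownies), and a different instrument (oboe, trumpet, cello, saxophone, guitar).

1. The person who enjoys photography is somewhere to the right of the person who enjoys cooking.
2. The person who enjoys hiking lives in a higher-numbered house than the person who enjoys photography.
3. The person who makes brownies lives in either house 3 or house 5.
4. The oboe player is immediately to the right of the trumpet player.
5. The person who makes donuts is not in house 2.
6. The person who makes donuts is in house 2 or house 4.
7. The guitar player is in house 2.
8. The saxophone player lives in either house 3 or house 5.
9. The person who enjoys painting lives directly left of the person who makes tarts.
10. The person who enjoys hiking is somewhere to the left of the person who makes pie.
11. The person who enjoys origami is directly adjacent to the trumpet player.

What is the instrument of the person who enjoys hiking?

Clue 6: the person who makes donuts is in house 4.
The guitar player is in house 2 (clue 7).
That leaves origami as the hobby for house 5.
So house 1 gets cake for dessert.
So house 2 gets tarts for dessert.
House 3 dessert: only brownies fits.
So house 5 gets pie for dessert.
Clue 9: the person who enjoys painting is in house 1.
By clue 11, the trumpet player is in house 4.
That leaves hiking as the hobby for house 4.
House 1 instrument: only cello fits.
That leaves saxophone as the instrument for house 3.
That leaves oboe as the instrument for house 5.
Clue 1: the person who enjoys photography is in house 3.
From clue 1, the person who enjoys cooking must be in house 2.
So: house 1 = painting/cake/cello, house 2 = cooking/tarts/guitar, house 3 = photography/brownies/saxophone, house 4 = hiking/donuts/trumpet, house 5 = origami/pie/oboe.

trumpet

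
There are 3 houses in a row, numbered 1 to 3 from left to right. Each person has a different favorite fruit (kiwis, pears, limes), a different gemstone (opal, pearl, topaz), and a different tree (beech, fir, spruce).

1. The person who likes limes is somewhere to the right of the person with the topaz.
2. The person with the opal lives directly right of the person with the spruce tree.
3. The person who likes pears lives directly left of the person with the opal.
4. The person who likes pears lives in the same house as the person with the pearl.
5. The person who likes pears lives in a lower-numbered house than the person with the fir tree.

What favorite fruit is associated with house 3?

limes

House 3 gemstone: only opal fits.
The person with the spruce tree is in house 2 (clue 2).
Clue 3 places the person who likes pears in house 2.
The person with the pearl is in house 2 (clue 4).
The person with the fir tree is in house 3 (clue 5).
That leaves kiwis as the favorite fruit for house 1.
House 3 favorite fruit: only limes fits.
House 1's gemstone must be topaz (nothing else left).
So house 1 gets beech for tree.
So: house 1 = kiwis/topaz/beech, house 2 = pears/pearl/spruce, house 3 = limes/opal/fir.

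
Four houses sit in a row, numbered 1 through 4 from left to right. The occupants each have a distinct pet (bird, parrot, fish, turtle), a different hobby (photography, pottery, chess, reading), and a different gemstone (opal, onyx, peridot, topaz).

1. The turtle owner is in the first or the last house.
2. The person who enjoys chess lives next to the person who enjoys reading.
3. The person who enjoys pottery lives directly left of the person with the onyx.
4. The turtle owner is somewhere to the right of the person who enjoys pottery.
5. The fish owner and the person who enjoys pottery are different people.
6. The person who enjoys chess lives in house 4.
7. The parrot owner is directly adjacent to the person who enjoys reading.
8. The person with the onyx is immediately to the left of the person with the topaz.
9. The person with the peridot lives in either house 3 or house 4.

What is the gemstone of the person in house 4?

By clue 4, the turtle owner is in house 4.
The person who enjoys chess is in house 4 (clue 6).
The only gemstone still possible for house 1 is opal.
So house 2 gets onyx for gemstone.
Clue 2: the person who enjoys reading is in house 3.
Clue 3: the person who enjoys pottery is in house 1.
Clue 7: the parrot owner is in house 2.
The person with the topaz is in house 3 (clue 8).
So house 1 gets bird for pet.
So house 3 gets fish for pet.
House 2 hobby: only photography fits.
House 4 gemstone: only peridot fits.
So: house 1 = bird/pottery/opal, house 2 = parrot/photography/onyx, house 3 = fish/reading/topaz, house 4 = turtle/chess/peridot.

peridot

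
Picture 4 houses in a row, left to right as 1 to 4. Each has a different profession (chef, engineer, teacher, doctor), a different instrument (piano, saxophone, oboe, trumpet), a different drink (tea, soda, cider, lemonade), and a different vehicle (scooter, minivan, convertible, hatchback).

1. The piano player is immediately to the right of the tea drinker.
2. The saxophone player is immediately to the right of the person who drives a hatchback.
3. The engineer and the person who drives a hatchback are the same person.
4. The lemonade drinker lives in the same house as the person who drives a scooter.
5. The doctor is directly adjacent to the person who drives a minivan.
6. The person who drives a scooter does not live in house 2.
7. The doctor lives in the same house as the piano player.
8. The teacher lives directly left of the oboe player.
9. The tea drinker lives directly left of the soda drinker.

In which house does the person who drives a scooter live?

House 1's instrument must be trumpet (nothing else left).
The doctor is narrowed to house 2 or 3 or 4; consider each.
Placing it in house 2 and house 3 leads to a contradiction, so it's in house 4.
Clue 5 places the person who drives a minivan in house 3.
The piano player is in house 4 (clue 7).
By clue 1, the tea drinker is in house 3.
Clue 9: the soda drinker is in house 4.
So house 3 gets chef for profession.
That leaves lemonade as the drink for house 1.
The only drink still possible for house 2 is cider.
From clue 4, the person who drives a scooter must be in house 1.
House 2's vehicle must be hatchback (nothing else left).
That leaves convertible as the vehicle for house 4.
Clue 2: the saxophone player is in house 3.
Clue 3: the engineer is in house 2.
So house 1 gets teacher for profession.
House 2 instrument: only oboe fits.
So: house 1 = teacher/trumpet/lemonade/scooter, house 2 = engineer/oboe/cider/hatchback, house 3 = chef/saxophone/tea/minivan, house 4 = doctor/piano/soda/convertible.

1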